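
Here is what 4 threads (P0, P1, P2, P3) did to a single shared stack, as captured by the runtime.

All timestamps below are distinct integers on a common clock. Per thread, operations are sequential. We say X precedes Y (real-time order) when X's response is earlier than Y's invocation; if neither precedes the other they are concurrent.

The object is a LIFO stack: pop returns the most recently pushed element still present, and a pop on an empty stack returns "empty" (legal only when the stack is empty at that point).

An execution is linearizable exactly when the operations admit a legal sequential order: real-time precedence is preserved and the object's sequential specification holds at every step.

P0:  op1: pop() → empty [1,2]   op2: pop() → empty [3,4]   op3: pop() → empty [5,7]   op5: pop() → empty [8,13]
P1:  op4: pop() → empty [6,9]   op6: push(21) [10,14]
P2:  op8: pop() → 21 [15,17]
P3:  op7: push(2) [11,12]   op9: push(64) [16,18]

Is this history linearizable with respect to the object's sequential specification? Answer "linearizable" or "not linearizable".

a witness: op1, op2, op3, op4, op5, op7, op6, op8, op9
1. op1 pop() → empty, leaving stack <>
2. op2 pop() → empty, leaving stack <>
3. op3 pop() → empty, leaving stack <>
4. op4 pop() → empty, leaving stack <>
5. op5 pop() → empty, leaving stack <>
6. op7 push(2), leaving stack <2>
7. op6 push(21), leaving stack <2,21>
8. op8 pop() → 21, leaving stack <2>
9. op9 push(64), leaving stack <2,64>

linearizable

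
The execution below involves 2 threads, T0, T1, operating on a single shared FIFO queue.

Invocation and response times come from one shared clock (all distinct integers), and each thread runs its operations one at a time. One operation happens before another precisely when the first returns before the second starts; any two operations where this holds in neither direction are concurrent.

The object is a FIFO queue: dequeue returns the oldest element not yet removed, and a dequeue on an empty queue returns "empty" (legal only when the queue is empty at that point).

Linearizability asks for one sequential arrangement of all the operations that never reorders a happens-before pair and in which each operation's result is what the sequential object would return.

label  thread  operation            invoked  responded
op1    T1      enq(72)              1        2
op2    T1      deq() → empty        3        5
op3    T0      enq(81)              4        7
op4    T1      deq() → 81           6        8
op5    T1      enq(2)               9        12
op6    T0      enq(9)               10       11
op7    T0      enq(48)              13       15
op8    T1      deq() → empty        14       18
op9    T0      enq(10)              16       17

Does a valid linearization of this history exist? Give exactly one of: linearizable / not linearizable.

events 1..4 are fine; event 5 — the response of op2 at time 5 — makes the prefix non-linearizable
one real-time candidate order over the 2 completed operations — the FIFO queue replay rejects it
every completion of the 1 pending operation (op3) was checked; none linearizes
for example op1, op2 (pending dropped) fails at step 2: op2 deq() → empty is not legal there

not linearizable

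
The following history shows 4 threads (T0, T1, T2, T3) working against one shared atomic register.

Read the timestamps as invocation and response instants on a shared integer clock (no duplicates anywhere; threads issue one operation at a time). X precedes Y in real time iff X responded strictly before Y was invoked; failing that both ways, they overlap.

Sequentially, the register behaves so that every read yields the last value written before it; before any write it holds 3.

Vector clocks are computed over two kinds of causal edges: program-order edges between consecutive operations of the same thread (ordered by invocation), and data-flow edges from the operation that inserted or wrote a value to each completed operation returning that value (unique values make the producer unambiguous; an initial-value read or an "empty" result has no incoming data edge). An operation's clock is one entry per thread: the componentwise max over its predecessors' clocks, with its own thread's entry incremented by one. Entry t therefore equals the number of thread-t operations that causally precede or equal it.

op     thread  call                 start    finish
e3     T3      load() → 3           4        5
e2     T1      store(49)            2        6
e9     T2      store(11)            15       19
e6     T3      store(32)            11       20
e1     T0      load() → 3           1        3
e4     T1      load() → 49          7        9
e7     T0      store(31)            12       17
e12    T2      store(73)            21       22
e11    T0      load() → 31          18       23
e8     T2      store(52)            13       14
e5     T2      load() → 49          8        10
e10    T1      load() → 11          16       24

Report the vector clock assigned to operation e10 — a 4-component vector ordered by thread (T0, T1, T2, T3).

(0, 3, 3, 0)

VC(e3, invoked at 4): no causal predecessors; +1 on T3 → (0, 0, 0, 1)
VC(e2, invoked at 2): no causal predecessors; +1 on T1 → (0, 1, 0, 0)
VC(e1, invoked at 1): no causal predecessors; +1 on T0 → (1, 0, 0, 0)
merge at e6 (invoked 11): VC(e3)=(0, 0, 0, 1), own-thread bump on T3 → (0, 0, 0, 2)
merge at e5 (invoked 8): VC(e2)=(0, 1, 0, 0), own-thread bump on T2 → (0, 1, 1, 0)
merge at e4 (invoked 7): VC(e2)=(0, 1, 0, 0), own-thread bump on T1 → (0, 2, 0, 0)
merge at e7 (invoked 12): VC(e1)=(1, 0, 0, 0), own-thread bump on T0 → (2, 0, 0, 0)
merge at e8 (invoked 13): VC(e5)=(0, 1, 1, 0), own-thread bump on T2 → (0, 1, 2, 0)
merge at e11 (invoked 18): VC(e7)=(2, 0, 0, 0), own-thread bump on T0 → (3, 0, 0, 0)
merge at e9 (invoked 15): VC(e8)=(0, 1, 2, 0), own-thread bump on T2 → (0, 1, 3, 0)
merge at e12 (invoked 21): VC(e9)=(0, 1, 3, 0), own-thread bump on T2 → (0, 1, 4, 0)
merge at e10 (invoked 16): VC(e4)=(0, 2, 0, 0), VC(e9)=(0, 1, 3, 0), own-thread bump on T1 → (0, 3, 3, 0)
target: VC(e10) = (0, 3, 3, 0)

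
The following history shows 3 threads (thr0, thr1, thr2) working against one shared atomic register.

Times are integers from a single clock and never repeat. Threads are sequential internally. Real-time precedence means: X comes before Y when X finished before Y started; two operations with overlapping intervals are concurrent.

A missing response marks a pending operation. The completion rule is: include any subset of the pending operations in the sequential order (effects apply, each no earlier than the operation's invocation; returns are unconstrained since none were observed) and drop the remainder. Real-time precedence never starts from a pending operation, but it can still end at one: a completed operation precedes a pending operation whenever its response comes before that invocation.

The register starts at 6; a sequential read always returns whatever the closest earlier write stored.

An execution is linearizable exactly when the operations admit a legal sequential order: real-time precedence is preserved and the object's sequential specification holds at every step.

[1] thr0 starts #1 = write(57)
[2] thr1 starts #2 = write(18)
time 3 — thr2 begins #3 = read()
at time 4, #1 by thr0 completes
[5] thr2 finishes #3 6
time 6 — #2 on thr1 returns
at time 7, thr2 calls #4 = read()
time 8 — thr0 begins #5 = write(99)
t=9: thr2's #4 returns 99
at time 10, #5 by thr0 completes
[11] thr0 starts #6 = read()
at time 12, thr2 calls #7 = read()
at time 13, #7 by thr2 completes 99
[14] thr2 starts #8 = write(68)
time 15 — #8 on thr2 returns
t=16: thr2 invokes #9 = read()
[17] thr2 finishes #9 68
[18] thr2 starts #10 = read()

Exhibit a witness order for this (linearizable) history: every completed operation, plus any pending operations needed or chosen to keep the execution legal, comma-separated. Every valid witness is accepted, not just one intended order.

after step 1 (#3 read() → 6): value 6
after step 2 (#1 write(57)): value 57
after step 3 (#2 write(18)): value 18
after step 4 (#5 write(99)): value 99
after step 5 (#4 read() → 99): value 99
after step 6 (#6 read() (pending, included)): value 99
after step 7 (#7 read() → 99): value 99
after step 8 (#8 write(68)): value 68
after step 9 (#9 read() → 68): value 68

#3, #1, #2, #5, #4, #6, #7, #8, #9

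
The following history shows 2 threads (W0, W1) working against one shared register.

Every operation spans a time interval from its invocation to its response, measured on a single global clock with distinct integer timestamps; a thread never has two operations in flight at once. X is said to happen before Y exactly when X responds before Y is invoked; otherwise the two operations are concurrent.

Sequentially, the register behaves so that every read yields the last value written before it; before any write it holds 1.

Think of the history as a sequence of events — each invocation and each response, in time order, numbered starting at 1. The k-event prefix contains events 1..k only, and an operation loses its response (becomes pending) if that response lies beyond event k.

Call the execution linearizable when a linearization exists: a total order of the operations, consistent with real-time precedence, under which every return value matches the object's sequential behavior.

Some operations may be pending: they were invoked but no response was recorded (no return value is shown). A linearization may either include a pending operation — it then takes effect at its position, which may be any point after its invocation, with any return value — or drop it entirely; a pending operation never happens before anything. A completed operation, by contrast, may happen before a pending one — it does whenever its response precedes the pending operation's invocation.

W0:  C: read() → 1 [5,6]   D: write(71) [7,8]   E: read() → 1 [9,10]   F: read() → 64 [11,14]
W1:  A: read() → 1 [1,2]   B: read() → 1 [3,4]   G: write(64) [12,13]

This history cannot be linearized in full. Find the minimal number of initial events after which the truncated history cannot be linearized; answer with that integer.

10

one valid order for events 1..9 is A, B, C, D:
1. A read() → 1, leaving value 1
2. B read() → 1, leaving value 1
3. C read() → 1, leaving value 1
4. D write(71), leaving value 71
at event 10 (E's time-10 response) nothing linearizes any more
one such order, A, B, C, D, E, breaks at step 5 where E read() → 1 is illegal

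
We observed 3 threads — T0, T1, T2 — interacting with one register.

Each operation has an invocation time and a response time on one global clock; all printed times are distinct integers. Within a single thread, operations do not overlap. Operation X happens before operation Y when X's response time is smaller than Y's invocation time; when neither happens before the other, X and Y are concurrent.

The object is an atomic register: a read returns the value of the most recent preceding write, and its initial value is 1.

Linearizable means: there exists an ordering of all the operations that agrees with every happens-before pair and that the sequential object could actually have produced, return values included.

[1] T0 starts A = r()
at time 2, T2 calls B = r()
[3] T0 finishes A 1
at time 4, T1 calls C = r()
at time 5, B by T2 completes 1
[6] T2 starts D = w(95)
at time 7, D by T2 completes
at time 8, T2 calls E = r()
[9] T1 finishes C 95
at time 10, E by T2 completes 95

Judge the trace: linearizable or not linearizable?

linearizable

one valid linearization: A, B, D, C, E
step 1: A r() → 1 — value 1
step 2: B r() → 1 — value 1
step 3: D w(95) — value 95
step 4: C r() → 95 — value 95
step 5: E r() → 95 — value 95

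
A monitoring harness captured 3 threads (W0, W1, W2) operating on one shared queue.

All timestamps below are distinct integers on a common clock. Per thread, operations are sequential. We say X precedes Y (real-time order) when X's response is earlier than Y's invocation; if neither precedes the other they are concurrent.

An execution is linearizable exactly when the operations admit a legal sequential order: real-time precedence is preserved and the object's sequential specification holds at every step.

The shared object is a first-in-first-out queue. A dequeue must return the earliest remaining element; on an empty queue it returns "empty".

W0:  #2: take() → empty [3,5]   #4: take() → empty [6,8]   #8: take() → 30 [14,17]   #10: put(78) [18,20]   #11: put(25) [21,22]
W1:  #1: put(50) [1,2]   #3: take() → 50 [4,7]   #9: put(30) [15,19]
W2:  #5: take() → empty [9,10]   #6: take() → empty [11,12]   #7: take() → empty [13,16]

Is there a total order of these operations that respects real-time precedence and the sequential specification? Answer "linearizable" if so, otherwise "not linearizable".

witness order: #1, #3, #2, #4, #5, #6, #7, #9, #8, #10, #11
after step 1 (#1 put(50)): queue <50>
after step 2 (#3 take() → 50): queue <>
after step 3 (#2 take() → empty): queue <>
after step 4 (#4 take() → empty): queue <>
after step 5 (#5 take() → empty): queue <>
after step 6 (#6 take() → empty): queue <>
after step 7 (#7 take() → empty): queue <>
after step 8 (#9 put(30)): queue <30>
after step 9 (#8 take() → 30): queue <>
after step 10 (#10 put(78)): queue <78>
after step 11 (#11 put(25)): queue <78,25>

linearizable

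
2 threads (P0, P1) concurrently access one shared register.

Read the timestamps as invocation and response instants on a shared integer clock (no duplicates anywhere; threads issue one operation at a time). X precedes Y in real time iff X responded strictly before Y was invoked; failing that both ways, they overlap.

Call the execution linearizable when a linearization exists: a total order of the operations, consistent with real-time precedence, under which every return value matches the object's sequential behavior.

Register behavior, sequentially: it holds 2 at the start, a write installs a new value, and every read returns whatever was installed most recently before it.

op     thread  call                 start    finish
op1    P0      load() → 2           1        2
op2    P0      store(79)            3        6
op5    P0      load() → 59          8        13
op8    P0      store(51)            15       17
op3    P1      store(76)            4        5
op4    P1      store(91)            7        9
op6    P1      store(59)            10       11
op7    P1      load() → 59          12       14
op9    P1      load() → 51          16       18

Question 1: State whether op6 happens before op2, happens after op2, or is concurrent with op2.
Answer: after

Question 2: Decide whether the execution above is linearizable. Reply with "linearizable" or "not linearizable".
a witness: op1, op2, op3, op4, op6, op5, op7, op8, op9
step 1: op1 load() → 2 — value 2
step 2: op2 store(79) — value 79
step 3: op3 store(76) — value 76
step 4: op4 store(91) — value 91
step 5: op6 store(59) — value 59
step 6: op5 load() → 59 — value 59
step 7: op7 load() → 59 — value 59
step 8: op8 store(51) — value 51
step 9: op9 load() → 51 — value 51

linearizable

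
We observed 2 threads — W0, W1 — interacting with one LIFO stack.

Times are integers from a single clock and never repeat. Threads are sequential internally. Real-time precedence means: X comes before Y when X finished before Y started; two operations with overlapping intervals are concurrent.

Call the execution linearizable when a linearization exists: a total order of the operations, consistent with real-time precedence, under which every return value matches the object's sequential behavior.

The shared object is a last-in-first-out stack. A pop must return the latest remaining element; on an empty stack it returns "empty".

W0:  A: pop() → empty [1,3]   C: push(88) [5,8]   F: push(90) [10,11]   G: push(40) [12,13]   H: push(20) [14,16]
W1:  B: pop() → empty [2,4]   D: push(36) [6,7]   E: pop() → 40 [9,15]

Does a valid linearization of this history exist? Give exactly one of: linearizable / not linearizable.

linearizable

a witness: A, B, C, D, F, G, E, H
1. A pop() → empty, leaving stack <>
2. B pop() → empty, leaving stack <>
3. C push(88), leaving stack <88>
4. D push(36), leaving stack <88,36>
5. F push(90), leaving stack <88,36,90>
6. G push(40), leaving stack <88,36,90,40>
7. E pop() → 40, leaving stack <88,36,90>
8. H push(20), leaving stack <88,36,90,20>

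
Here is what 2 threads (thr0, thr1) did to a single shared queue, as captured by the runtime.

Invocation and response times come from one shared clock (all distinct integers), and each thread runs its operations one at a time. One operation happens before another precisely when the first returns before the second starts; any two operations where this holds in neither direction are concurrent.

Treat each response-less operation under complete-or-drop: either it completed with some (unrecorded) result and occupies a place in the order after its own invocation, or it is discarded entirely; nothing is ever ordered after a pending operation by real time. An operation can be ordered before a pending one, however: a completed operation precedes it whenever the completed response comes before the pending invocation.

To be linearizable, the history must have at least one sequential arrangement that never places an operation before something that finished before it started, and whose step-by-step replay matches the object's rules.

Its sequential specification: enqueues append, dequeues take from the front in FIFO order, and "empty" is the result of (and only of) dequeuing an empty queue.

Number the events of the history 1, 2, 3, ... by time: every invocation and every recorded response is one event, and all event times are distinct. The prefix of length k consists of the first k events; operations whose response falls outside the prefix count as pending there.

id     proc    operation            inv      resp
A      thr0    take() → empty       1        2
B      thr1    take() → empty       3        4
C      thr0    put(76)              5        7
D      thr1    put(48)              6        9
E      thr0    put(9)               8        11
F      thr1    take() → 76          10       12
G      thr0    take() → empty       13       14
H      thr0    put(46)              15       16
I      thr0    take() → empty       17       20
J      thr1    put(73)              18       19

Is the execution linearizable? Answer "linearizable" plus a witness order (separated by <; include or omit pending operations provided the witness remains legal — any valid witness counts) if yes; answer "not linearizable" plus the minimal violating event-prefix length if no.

events 1..13 are fine; event 14 — the response of G at time 14 — makes the prefix non-linearizable
checked exhaustively: 5 real-time-consistent orders of 7 completed operations, zero legal queue replays
e.g. A, B, C, D, E, F, G: illegal at step 7, since G take() → empty cannot apply there
e.g. A, B, C, D, F, E, G: illegal at step 7, since G take() → empty cannot apply there

not linearizable — minimal violating prefix: 14 events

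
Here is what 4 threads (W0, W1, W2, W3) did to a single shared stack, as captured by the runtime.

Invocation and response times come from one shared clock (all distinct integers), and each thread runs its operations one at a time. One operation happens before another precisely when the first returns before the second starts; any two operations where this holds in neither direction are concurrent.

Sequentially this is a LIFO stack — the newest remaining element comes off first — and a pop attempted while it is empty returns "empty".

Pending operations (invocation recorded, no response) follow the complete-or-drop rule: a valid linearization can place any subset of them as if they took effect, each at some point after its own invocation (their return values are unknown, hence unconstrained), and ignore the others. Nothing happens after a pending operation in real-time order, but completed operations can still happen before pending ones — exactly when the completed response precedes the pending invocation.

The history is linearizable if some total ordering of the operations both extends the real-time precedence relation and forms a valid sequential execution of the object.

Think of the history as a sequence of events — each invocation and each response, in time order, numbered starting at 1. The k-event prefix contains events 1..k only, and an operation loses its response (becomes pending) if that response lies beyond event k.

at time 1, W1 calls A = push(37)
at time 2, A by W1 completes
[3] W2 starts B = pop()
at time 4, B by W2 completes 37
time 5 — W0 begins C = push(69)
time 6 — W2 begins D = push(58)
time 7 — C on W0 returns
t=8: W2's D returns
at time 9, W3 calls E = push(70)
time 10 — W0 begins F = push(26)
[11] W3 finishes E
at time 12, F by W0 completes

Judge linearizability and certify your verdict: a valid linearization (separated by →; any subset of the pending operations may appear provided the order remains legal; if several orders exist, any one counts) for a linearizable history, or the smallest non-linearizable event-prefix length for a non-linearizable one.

after step 1 (A push(37)): stack <37>
after step 2 (B pop() → 37): stack <>
after step 3 (C push(69)): stack <69>
after step 4 (D push(58)): stack <69,58>
after step 5 (E push(70)): stack <69,58,70>
after step 6 (F push(26)): stack <69,58,70,26>

linearizable — witness: A → B → C → D → E → F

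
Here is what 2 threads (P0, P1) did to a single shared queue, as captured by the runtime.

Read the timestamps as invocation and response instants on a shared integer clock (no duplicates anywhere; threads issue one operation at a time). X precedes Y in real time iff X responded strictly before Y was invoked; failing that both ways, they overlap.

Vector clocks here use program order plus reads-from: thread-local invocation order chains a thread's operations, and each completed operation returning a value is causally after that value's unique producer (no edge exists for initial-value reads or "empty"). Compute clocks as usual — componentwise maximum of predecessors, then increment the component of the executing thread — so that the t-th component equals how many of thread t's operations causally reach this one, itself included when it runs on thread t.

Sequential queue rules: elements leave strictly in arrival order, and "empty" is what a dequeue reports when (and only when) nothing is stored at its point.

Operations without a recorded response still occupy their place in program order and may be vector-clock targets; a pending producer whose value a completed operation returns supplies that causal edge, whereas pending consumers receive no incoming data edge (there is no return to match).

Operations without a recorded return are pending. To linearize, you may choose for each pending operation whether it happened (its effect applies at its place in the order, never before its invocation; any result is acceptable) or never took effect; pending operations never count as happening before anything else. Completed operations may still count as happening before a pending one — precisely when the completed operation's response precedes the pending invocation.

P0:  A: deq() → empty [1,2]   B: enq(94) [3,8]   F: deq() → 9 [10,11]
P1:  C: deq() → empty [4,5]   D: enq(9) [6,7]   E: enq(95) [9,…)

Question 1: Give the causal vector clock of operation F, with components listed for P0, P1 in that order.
Answer: (3, 2)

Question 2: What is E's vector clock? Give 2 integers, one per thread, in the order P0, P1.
Answer: (0, 3)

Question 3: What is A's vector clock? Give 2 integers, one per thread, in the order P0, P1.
Answer: (1, 0)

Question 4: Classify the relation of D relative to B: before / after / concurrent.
Answer: concurrent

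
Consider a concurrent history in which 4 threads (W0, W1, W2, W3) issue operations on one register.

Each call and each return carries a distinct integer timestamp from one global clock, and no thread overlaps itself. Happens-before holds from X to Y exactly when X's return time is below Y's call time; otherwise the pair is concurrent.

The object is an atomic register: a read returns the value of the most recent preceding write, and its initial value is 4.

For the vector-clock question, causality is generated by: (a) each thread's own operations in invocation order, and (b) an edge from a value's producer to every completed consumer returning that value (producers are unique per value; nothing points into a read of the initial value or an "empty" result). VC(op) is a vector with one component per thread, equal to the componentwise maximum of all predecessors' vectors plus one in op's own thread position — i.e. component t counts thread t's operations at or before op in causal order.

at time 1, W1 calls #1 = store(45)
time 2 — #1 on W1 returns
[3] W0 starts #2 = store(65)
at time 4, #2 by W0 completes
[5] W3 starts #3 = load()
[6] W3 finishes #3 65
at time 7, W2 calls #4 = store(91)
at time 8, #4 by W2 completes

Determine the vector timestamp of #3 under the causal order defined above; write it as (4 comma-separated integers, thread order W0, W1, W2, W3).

(1, 0, 0, 1)

VC(#4, invoked at 7): no causal predecessors; +1 on W2 → (0, 0, 1, 0)
VC(#1, invoked at 1): no causal predecessors; +1 on W1 → (0, 1, 0, 0)
VC(#2, invoked at 3): no causal predecessors; +1 on W0 → (1, 0, 0, 0)
#3, invoked 5, takes VC(#2)=(1, 0, 0, 0) under max, adds 1 for W3 → (1, 0, 0, 1)
target: VC(#3) = (1, 0, 0, 1)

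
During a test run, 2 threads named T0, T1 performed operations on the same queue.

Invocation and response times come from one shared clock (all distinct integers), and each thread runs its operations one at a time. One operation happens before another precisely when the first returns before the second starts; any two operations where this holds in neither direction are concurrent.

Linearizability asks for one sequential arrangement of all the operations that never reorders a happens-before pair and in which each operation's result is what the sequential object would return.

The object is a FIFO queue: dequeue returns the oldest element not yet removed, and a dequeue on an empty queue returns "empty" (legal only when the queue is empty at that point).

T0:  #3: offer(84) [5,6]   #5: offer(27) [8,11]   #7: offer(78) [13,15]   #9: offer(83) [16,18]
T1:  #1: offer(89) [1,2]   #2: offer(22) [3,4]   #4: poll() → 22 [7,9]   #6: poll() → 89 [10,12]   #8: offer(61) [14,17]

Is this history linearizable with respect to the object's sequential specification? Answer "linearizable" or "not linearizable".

through event 8 a valid linearization exists; event 9 (#4 responding at time 9) ends that
the completed operations (4 total) allow one real-time order; the queue replay rejects it
no escape via the 1 pending operation (#5): every completion choice fails
e.g. #1, #2, #3, #4 (pending dropped): illegal at step 4, since #4 poll() → 22 cannot apply there

not linearizable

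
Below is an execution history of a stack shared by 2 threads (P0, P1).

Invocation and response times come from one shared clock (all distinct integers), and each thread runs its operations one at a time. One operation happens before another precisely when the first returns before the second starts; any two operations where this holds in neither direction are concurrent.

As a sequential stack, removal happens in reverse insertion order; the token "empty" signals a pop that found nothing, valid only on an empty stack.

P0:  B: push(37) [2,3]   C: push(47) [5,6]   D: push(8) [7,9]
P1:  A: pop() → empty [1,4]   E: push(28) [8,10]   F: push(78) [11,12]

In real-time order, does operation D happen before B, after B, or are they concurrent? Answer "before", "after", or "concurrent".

after

D spans [7,9], B spans [2,3]
resp(B)=3 < inv(D)=7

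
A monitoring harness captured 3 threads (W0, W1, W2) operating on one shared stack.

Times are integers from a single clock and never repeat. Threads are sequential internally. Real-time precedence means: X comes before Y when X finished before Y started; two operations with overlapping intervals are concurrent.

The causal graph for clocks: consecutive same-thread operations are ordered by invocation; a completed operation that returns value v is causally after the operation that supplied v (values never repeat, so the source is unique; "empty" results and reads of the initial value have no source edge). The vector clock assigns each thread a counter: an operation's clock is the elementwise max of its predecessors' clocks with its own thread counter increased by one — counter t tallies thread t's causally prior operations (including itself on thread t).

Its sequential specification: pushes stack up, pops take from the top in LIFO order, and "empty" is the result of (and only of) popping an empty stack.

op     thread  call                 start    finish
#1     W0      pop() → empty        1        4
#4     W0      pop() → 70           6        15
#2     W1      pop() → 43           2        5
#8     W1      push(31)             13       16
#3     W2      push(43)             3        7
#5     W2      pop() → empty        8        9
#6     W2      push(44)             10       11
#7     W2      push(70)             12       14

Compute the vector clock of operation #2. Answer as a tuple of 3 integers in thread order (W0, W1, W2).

(0, 1, 1)

#3, invoked 3, has no incoming edges; only W2's bump applies → (0, 0, 1)
#1, invoked 1, has no incoming edges; only W0's bump applies → (1, 0, 0)
merge at #5 (invoked 8): VC(#3)=(0, 0, 1), own-thread bump on W2 → (0, 0, 2)
merge at #2 (invoked 2): VC(#3)=(0, 0, 1), own-thread bump on W1 → (0, 1, 1)
merge at #6 (invoked 10): VC(#5)=(0, 0, 2), own-thread bump on W2 → (0, 0, 3)
merge at #8 (invoked 13): VC(#2)=(0, 1, 1), own-thread bump on W1 → (0, 2, 1)
merge at #7 (invoked 12): VC(#6)=(0, 0, 3), own-thread bump on W2 → (0, 0, 4)
merge at #4 (invoked 6): VC(#1)=(1, 0, 0), VC(#7)=(0, 0, 4), own-thread bump on W0 → (2, 0, 4)
target: VC(#2) = (0, 1, 1)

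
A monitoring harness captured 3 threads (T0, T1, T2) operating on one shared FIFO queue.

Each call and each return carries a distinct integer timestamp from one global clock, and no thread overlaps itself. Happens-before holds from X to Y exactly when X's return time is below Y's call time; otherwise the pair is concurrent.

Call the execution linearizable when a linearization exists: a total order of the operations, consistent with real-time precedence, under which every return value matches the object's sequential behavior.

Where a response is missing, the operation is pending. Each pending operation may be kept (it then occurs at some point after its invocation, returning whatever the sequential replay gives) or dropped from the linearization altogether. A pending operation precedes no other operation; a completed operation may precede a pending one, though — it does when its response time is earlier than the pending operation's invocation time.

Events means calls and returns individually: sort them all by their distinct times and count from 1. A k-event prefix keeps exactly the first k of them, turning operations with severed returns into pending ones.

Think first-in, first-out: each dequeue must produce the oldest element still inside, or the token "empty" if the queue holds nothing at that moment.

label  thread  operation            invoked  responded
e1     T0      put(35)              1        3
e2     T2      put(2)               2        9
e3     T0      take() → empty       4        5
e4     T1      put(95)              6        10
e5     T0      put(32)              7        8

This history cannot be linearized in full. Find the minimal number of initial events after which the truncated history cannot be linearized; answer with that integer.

events 1..4 are linearizable; a witness order is e1:
after step 1 (e1 put(35)): queue <35>
include event 5 — e3 responding at 5 — and every candidate order breaks
including or dropping the 1 pending operation (e2) in any combination fails
sample order e1, e3 (pending dropped) stalls at step 2 — e3 take() → empty has no legal effect

5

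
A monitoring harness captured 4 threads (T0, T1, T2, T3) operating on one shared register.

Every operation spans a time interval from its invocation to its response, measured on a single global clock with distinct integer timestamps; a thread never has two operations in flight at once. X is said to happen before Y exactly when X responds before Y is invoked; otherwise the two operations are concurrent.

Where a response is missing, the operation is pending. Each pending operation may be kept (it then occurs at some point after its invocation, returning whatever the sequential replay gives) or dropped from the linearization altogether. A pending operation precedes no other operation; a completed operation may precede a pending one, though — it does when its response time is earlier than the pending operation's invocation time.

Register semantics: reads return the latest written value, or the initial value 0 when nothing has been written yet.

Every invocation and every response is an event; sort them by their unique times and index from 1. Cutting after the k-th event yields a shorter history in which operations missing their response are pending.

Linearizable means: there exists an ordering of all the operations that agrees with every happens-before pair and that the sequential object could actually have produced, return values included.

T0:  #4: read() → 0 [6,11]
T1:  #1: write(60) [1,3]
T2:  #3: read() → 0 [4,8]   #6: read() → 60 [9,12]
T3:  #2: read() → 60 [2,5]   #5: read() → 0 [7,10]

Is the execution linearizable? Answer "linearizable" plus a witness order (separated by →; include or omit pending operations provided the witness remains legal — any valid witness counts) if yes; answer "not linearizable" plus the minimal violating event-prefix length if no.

prefix check: 1..7 passes, 1..8 fails once #3's time-8 response joins
real-time-consistent orders of the 3 completed operations: 3 — all fail the register replay
no escape via the 2 pending operations (#4, #5): every completion choice fails
e.g. #1, #2, #3 (pending dropped): illegal at step 3, since #3 read() → 0 cannot apply there
e.g. #1, #3, #2 (pending dropped): illegal at step 2, since #3 read() → 0 cannot apply there

not linearizable — minimal violating prefix: 8 events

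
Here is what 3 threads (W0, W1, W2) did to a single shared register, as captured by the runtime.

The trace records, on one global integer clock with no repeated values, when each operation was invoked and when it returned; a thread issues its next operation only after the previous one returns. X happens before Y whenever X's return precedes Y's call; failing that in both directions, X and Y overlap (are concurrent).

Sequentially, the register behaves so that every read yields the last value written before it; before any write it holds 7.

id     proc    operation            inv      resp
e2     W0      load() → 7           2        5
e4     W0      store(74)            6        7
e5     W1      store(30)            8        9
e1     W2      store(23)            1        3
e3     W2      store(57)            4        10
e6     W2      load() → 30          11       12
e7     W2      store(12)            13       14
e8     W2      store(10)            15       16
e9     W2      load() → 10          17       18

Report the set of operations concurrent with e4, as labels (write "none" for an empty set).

e3

overlap test against e4 [6,7]: concurrent iff the interval meets 6..7
e1 [1,3]: before
e2 [2,5]: before
e3 [4,10]: concurrent
e5 [8,9]: after
e6 [11,12]: after
e7 [13,14]: after
e8 [15,16]: after
e9 [17,18]: after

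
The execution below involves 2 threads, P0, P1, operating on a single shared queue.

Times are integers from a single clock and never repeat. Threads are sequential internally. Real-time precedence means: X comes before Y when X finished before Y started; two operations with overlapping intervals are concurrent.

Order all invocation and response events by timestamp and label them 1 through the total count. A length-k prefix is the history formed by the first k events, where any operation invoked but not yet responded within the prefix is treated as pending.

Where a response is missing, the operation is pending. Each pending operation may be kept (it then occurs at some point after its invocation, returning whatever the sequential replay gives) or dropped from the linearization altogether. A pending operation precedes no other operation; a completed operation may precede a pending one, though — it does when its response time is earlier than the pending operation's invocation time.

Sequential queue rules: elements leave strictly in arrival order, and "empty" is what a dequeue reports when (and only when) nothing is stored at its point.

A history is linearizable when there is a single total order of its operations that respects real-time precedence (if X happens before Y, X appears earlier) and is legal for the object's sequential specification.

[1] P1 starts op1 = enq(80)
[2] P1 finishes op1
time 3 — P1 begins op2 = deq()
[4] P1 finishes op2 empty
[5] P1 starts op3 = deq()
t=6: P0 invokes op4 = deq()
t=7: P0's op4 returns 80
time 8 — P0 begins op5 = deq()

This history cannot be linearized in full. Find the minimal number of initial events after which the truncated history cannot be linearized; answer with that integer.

4

events 1..3 are still linearizable — one witness is op1:
step 1: op1 enq(80) — queue <80>
once event 4 joins (op2's response, time 4), exhaustive search finds no witness
e.g. op1, op2: illegal at step 2, since op2 deq() → empty cannot apply there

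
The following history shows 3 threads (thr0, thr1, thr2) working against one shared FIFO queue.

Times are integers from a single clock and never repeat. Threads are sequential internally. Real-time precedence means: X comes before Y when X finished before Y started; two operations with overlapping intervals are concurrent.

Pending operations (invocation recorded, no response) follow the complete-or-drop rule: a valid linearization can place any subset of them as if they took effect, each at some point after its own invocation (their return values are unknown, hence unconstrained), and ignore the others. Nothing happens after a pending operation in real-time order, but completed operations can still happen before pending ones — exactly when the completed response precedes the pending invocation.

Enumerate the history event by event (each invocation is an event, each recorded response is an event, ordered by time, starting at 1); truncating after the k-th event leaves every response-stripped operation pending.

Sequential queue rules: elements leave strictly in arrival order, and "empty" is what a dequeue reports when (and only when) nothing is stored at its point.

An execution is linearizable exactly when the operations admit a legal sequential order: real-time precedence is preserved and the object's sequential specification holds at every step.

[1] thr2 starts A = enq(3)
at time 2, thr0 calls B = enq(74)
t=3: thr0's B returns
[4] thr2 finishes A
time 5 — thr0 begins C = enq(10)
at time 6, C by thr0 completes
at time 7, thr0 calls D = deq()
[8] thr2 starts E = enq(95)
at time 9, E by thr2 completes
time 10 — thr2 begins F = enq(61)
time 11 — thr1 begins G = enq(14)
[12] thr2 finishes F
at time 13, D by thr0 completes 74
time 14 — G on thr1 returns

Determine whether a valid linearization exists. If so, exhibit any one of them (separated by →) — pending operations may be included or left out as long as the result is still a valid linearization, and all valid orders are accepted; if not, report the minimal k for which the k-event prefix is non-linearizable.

linearizable — witness: B → A → C → D → E → F → G

step 1: B enq(74) — queue <74>
step 2: A enq(3) — queue <74,3>
step 3: C enq(10) — queue <74,3,10>
step 4: D deq() → 74 — queue <3,10>
step 5: E enq(95) — queue <3,10,95>
step 6: F enq(61) — queue <3,10,95,61>
step 7: G enq(14) — queue <3,10,95,61,14>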